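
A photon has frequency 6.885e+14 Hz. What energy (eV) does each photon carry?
2.8474 eV

Using E = hf:

E = hf = (6.626×10⁻³⁴ J·s)(6.885e+14 Hz)
E = 2.8474 eV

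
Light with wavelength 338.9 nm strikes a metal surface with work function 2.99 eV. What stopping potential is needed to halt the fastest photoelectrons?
0.6684 V

The stopping potential V_s satisfies: eV_s = KE_max

First, find KE_max using Einstein's equation:
E_photon = hc/λ = 3.6584 eV
KE_max = E_photon - φ = 3.6584 - 2.99 = 0.6684 eV

Since eV_s = KE_max:
V_s = KE_max/e = 0.6684 V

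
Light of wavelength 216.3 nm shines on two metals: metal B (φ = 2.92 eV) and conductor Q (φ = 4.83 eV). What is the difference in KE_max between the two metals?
1.9100 eV

Using KE_max = hc/λ - φ for each metal:

Photon energy: E = hc/λ = 5.7320 eV

For metal B (φ₁ = 2.92 eV):
KE₁ = E - φ₁ = 5.7320 - 2.92 = 2.8120 eV

For conductor Q (φ₂ = 4.83 eV):
KE₂ = E - φ₂ = 5.7320 - 4.83 = 0.9020 eV

Difference:
ΔKE = KE₁ - KE₂ = 2.8120 - 0.9020 = 1.9100 eV

Note: The difference equals the difference in work functions: 4.83 - 2.92 = 1.91 eV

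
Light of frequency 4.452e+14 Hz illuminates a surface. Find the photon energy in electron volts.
1.8412 eV

Using E = hf:

E = hf = (6.626×10⁻³⁴ J·s)(4.452e+14 Hz)
E = 1.8412 eV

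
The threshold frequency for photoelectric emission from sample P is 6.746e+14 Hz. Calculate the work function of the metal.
2.79 eV

At the threshold frequency, photon energy equals work function:
φ = hf₀

Calculating:
φ = (6.626×10⁻³⁴ J·s)(6.746e+14 Hz)
φ = 2.79 eV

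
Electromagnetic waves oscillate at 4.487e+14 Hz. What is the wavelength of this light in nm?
668.14 nm

Using the wave equation: c = fλ

Solving for wavelength:
λ = c/f = (3×10⁸ m/s) / (4.487e+14 Hz)
λ = 668.14 nm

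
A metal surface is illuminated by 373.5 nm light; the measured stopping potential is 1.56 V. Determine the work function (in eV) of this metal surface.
1.76 eV

The stopping potential gives the maximum kinetic energy: KE_max = eV_s = 1.56 eV

From Einstein's photoelectric equation: KE_max = hc/λ - φ
Rearranging: φ = hc/λ - KE_max

Calculate photon energy:
E_photon = hc/λ = (6.626×10⁻³⁴ J·s)(3×10⁸ m/s) / (373.5×10⁻⁹ m) = 3.3195 eV

Therefore:
φ = 3.3195 - 1.56 = 1.76 eV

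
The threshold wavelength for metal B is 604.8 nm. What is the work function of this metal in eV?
2.05 eV

At the threshold wavelength, photon energy equals work function:
φ = hc/λ₀

Calculating:
φ = (6.626×10⁻³⁴ J·s)(3×10⁸ m/s) / (604.8×10⁻⁹ m)
φ = 2.05 eV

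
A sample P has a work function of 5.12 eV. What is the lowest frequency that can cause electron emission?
1.2380e+15 Hz

The threshold frequency is when the photon energy equals the work function:
hf₀ = φ

Solving for f₀:
f₀ = φ/h = (5.12 eV × 1.602×10⁻¹⁹ J/eV) / (6.626×10⁻³⁴ J·s)
f₀ = 1.2380e+15 Hz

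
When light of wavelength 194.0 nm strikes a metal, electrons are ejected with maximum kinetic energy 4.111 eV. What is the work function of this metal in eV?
2.28 eV

From Einstein's photoelectric equation: KE_max = hf - φ = hc/λ - φ

Rearranging for φ:
φ = hc/λ - KE_max

Calculate photon energy:
E_photon = hc/λ = 6.3909 eV

Therefore:
φ = 6.3909 - 4.111 = 2.28 eV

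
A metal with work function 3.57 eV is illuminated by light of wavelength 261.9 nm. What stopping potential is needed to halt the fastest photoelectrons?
1.1640 V

The stopping potential V_s satisfies: eV_s = KE_max

First, find KE_max using Einstein's equation:
E_photon = hc/λ = 4.7340 eV
KE_max = E_photon - φ = 4.7340 - 3.57 = 1.1640 eV

Since eV_s = KE_max:
V_s = KE_max/e = 1.1640 V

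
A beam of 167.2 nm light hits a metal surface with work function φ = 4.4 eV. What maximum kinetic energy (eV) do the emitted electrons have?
3.0153 eV

Using Einstein's photoelectric equation: KE_max = hf - φ = hc/λ - φ

First, calculate the photon energy:
E_photon = hc/λ = (6.626×10⁻³⁴ J·s)(3×10⁸ m/s) / (167.2×10⁻⁹ m)
E_photon = 7.4153 eV

Then, the maximum kinetic energy:
KE_max = E_photon - φ = 7.4153 eV - 4.4 eV = 3.0153 eV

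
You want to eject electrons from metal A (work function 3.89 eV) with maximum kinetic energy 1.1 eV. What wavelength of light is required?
248.47 nm

From Einstein's equation: KE_max = hc/λ - φ

Rearranging for λ:
hc/λ = KE_max + φ
λ = hc/(KE_max + φ)

Required photon energy:
E_photon = KE_max + φ = 1.1 + 3.89 = 4.99 eV

Required wavelength:
λ = hc/E_photon = (6.626×10⁻³⁴)(3×10⁸) / (4.99 × 1.602×10⁻¹⁹)
λ = 248.47 nm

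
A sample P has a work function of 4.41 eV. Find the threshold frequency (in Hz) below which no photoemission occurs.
1.0663e+15 Hz

The threshold frequency is when the photon energy equals the work function:
hf₀ = φ

Solving for f₀:
f₀ = φ/h = (4.41 eV × 1.602×10⁻¹⁹ J/eV) / (6.626×10⁻³⁴ J·s)
f₀ = 1.0663e+15 Hz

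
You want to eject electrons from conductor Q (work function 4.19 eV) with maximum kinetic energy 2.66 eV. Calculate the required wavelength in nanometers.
181.00 nm

From Einstein's equation: KE_max = hc/λ - φ

Rearranging for λ:
hc/λ = KE_max + φ
λ = hc/(KE_max + φ)

Required photon energy:
E_photon = KE_max + φ = 2.66 + 4.19 = 6.85 eV

Required wavelength:
λ = hc/E_photon = (6.626×10⁻³⁴)(3×10⁸) / (6.85 × 1.602×10⁻¹⁹)
λ = 181.00 nm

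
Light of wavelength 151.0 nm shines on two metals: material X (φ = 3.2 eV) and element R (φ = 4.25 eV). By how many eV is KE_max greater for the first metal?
1.0500 eV

Using KE_max = hc/λ - φ for each metal:

Photon energy: E = hc/λ = 8.2109 eV

For material X (φ₁ = 3.2 eV):
KE₁ = E - φ₁ = 8.2109 - 3.2 = 5.0109 eV

For element R (φ₂ = 4.25 eV):
KE₂ = E - φ₂ = 8.2109 - 4.25 = 3.9609 eV

Difference:
ΔKE = KE₁ - KE₂ = 5.0109 - 3.9609 = 1.0500 eV

Note: The difference equals the difference in work functions: 4.25 - 3.2 = 1.05 eV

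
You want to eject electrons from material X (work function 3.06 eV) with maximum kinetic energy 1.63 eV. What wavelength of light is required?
264.36 nm

From Einstein's equation: KE_max = hc/λ - φ

Rearranging for λ:
hc/λ = KE_max + φ
λ = hc/(KE_max + φ)

Required photon energy:
E_photon = KE_max + φ = 1.63 + 3.06 = 4.69 eV

Required wavelength:
λ = hc/E_photon = (6.626×10⁻³⁴)(3×10⁸) / (4.69 × 1.602×10⁻¹⁹)
λ = 264.36 nm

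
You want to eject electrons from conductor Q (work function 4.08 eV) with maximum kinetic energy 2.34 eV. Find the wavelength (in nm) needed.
193.12 nm

From Einstein's equation: KE_max = hc/λ - φ

Rearranging for λ:
hc/λ = KE_max + φ
λ = hc/(KE_max + φ)

Required photon energy:
E_photon = KE_max + φ = 2.34 + 4.08 = 6.42 eV

Required wavelength:
λ = hc/E_photon = (6.626×10⁻³⁴)(3×10⁸) / (6.42 × 1.602×10⁻¹⁹)
λ = 193.12 nm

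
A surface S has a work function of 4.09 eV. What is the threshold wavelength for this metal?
303.14 nm

The threshold wavelength is when the photon energy equals the work function:
hc/λ₀ = φ

Solving for λ₀:
λ₀ = hc/φ = (6.626×10⁻³⁴ J·s)(3×10⁸ m/s) / (4.09 eV × 1.602×10⁻¹⁹ J/eV)
λ₀ = 303.14 nm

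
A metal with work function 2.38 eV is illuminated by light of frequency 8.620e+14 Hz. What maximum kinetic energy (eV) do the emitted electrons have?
1.1849 eV

Using Einstein's photoelectric equation: KE_max = hf - φ

First, calculate the photon energy:
E_photon = hf = (6.626×10⁻³⁴ J·s)(8.620e+14 Hz)
E_photon = 3.5649 eV

Then, the maximum kinetic energy:
KE_max = E_photon - φ = 3.5649 eV - 2.38 eV = 1.1849 eV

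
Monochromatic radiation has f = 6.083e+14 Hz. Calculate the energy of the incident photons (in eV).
2.5157 eV

Using E = hf:

E = hf = (6.626×10⁻³⁴ J·s)(6.083e+14 Hz)
E = 2.5157 eV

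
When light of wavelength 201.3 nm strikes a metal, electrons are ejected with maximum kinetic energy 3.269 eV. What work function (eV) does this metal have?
2.89 eV

From Einstein's photoelectric equation: KE_max = hf - φ = hc/λ - φ

Rearranging for φ:
φ = hc/λ - KE_max

Calculate photon energy:
E_photon = hc/λ = 6.1592 eV

Therefore:
φ = 6.1592 - 3.269 = 2.89 eV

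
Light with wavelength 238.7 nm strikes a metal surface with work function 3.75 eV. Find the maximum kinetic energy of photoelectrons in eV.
1.4441 eV

Using Einstein's photoelectric equation: KE_max = hf - φ = hc/λ - φ

First, calculate the photon energy:
E_photon = hc/λ = (6.626×10⁻³⁴ J·s)(3×10⁸ m/s) / (238.7×10⁻⁹ m)
E_photon = 5.1941 eV

Then, the maximum kinetic energy:
KE_max = E_photon - φ = 5.1941 eV - 3.75 eV = 1.4441 eV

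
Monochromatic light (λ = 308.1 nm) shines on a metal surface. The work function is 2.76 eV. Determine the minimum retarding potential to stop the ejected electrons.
1.2642 V

The stopping potential V_s satisfies: eV_s = KE_max

First, find KE_max using Einstein's equation:
E_photon = hc/λ = 4.0242 eV
KE_max = E_photon - φ = 4.0242 - 2.76 = 1.2642 eV

Since eV_s = KE_max:
V_s = KE_max/e = 1.2642 V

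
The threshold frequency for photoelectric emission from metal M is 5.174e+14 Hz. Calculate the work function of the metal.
2.14 eV

At the threshold frequency, photon energy equals work function:
φ = hf₀

Calculating:
φ = (6.626×10⁻³⁴ J·s)(5.174e+14 Hz)
φ = 2.14 eV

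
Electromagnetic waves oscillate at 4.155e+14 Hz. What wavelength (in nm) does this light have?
721.52 nm

Using the wave equation: c = fλ

Solving for wavelength:
λ = c/f = (3×10⁸ m/s) / (4.155e+14 Hz)
λ = 721.52 nm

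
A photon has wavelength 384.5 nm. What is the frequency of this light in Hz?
7.7969e+14 Hz

Using the wave equation: c = fλ

Solving for frequency:
f = c/λ = (3×10⁸ m/s) / (384.5×10⁻⁹ m)
f = 7.7969e+14 Hz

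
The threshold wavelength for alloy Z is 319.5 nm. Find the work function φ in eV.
3.88 eV

At the threshold wavelength, photon energy equals work function:
φ = hc/λ₀

Calculating:
φ = (6.626×10⁻³⁴ J·s)(3×10⁸ m/s) / (319.5×10⁻⁹ m)
φ = 3.88 eV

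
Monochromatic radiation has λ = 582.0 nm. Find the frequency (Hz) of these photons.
5.1511e+14 Hz

Using the wave equation: c = fλ

Solving for frequency:
f = c/λ = (3×10⁸ m/s) / (582.0×10⁻⁹ m)
f = 5.1511e+14 Hz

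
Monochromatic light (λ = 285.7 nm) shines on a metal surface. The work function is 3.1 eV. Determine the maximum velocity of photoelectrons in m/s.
6.6036e+05 m/s

First, find the maximum kinetic energy:
E_photon = hc/λ = 4.3397 eV
KE_max = E_photon - φ = 4.3397 - 3.1 = 1.2397 eV

Convert to Joules: KE_max = 1.2397 × 1.602×10⁻¹⁹ J = 1.9862e-19 J

Then use KE = ½mv² to find velocity:
v = √(2·KE/m) = √(2 × 1.9862e-19 J / 9.109e-31 kg)
v = 6.6036e+05 m/s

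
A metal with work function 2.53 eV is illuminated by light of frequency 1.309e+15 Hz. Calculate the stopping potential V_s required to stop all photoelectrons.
2.8836 V

The stopping potential V_s satisfies: eV_s = KE_max

First, find KE_max using Einstein's equation:
E_photon = hf = (6.626×10⁻³⁴ J·s)(1.309e+15 Hz) = 5.4136 eV
KE_max = E_photon - φ = 5.4136 - 2.53 = 2.8836 eV

Since eV_s = KE_max:
V_s = KE_max/e = 2.8836 V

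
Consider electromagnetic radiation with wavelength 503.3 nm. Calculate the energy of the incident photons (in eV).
2.4634 eV

Using E = hf = hc/λ:

E = hc/λ = (6.626×10⁻³⁴ J·s)(3×10⁸ m/s) / (503.3×10⁻⁹ m)
E = 2.4634 eV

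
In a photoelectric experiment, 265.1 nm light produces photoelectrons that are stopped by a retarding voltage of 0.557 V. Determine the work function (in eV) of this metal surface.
4.12 eV

The stopping potential gives the maximum kinetic energy: KE_max = eV_s = 0.557 eV

From Einstein's photoelectric equation: KE_max = hc/λ - φ
Rearranging: φ = hc/λ - KE_max

Calculate photon energy:
E_photon = hc/λ = (6.626×10⁻³⁴ J·s)(3×10⁸ m/s) / (265.1×10⁻⁹ m) = 4.6769 eV

Therefore:
φ = 4.6769 - 0.557 = 4.12 eV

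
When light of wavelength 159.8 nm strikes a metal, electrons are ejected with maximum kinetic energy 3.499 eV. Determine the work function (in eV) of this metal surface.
4.26 eV

From Einstein's photoelectric equation: KE_max = hf - φ = hc/λ - φ

Rearranging for φ:
φ = hc/λ - KE_max

Calculate photon energy:
E_photon = hc/λ = 7.7587 eV

Therefore:
φ = 7.7587 - 3.499 = 4.26 eV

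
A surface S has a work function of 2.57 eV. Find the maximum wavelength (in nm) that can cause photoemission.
482.43 nm

The threshold wavelength is when the photon energy equals the work function:
hc/λ₀ = φ

Solving for λ₀:
λ₀ = hc/φ = (6.626×10⁻³⁴ J·s)(3×10⁸ m/s) / (2.57 eV × 1.602×10⁻¹⁹ J/eV)
λ₀ = 482.43 nm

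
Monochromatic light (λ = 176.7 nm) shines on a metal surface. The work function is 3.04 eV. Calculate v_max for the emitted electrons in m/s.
1.1827e+06 m/s

First, find the maximum kinetic energy:
E_photon = hc/λ = 7.0166 eV
KE_max = E_photon - φ = 7.0166 - 3.04 = 3.9766 eV

Convert to Joules: KE_max = 3.9766 × 1.602×10⁻¹⁹ J = 6.3713e-19 J

Then use KE = ½mv² to find velocity:
v = √(2·KE/m) = √(2 × 6.3713e-19 J / 9.109e-31 kg)
v = 1.1827e+06 m/s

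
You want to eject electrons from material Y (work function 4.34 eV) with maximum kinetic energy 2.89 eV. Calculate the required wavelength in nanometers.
171.49 nm

From Einstein's equation: KE_max = hc/λ - φ

Rearranging for λ:
hc/λ = KE_max + φ
λ = hc/(KE_max + φ)

Required photon energy:
E_photon = KE_max + φ = 2.89 + 4.34 = 7.23 eV

Required wavelength:
λ = hc/E_photon = (6.626×10⁻³⁴)(3×10⁸) / (7.23 × 1.602×10⁻¹⁹)
λ = 171.49 nm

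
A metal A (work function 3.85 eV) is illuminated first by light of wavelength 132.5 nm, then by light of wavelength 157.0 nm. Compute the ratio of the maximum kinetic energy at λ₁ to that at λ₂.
1.3608

Using Einstein's equation: KE_max = hc/λ - φ

For λ₁ = 132.5 nm:
E₁ = hc/λ₁ = 9.3573 eV
KE₁ = E₁ - φ = 9.3573 - 3.85 = 5.5073 eV

For λ₂ = 157.0 nm:
E₂ = hc/λ₂ = 7.8971 eV
KE₂ = E₂ - φ = 7.8971 - 3.85 = 4.0471 eV

Ratio: KE₁/KE₂ = 5.5073/4.0471 = 1.3608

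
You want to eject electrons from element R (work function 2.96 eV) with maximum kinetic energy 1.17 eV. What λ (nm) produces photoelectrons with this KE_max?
300.20 nm

From Einstein's equation: KE_max = hc/λ - φ

Rearranging for λ:
hc/λ = KE_max + φ
λ = hc/(KE_max + φ)

Required photon energy:
E_photon = KE_max + φ = 1.17 + 2.96 = 4.13 eV

Required wavelength:
λ = hc/E_photon = (6.626×10⁻³⁴)(3×10⁸) / (4.13 × 1.602×10⁻¹⁹)
λ = 300.20 nm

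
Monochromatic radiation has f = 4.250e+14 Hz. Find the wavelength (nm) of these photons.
705.39 nm

Using the wave equation: c = fλ

Solving for wavelength:
λ = c/f = (3×10⁸ m/s) / (4.250e+14 Hz)
λ = 705.39 nm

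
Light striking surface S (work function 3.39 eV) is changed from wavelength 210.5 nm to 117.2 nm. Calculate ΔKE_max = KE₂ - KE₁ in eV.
4.6889 eV

Using Einstein's equation: KE_max = hc/λ - φ

For λ₁ = 210.5 nm:
KE₁ = hc/λ₁ - φ = 5.8900 - 3.39 = 2.5000 eV

For λ₂ = 117.2 nm:
KE₂ = hc/λ₂ - φ = 10.5789 - 3.39 = 7.1889 eV

Change in KE:
ΔKE = KE₂ - KE₁ = 7.1889 - 2.5000 = 4.6889 eV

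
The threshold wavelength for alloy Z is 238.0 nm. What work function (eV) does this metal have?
5.21 eV

At the threshold wavelength, photon energy equals work function:
φ = hc/λ₀

Calculating:
φ = (6.626×10⁻³⁴ J·s)(3×10⁸ m/s) / (238.0×10⁻⁹ m)
φ = 5.21 eV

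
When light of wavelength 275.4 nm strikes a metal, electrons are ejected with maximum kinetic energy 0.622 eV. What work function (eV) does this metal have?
3.88 eV

From Einstein's photoelectric equation: KE_max = hf - φ = hc/λ - φ

Rearranging for φ:
φ = hc/λ - KE_max

Calculate photon energy:
E_photon = hc/λ = 4.5020 eV

Therefore:
φ = 4.5020 - 0.622 = 3.88 eV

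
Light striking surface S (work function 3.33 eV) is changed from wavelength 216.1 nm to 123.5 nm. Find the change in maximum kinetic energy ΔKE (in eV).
4.3019 eV

Using Einstein's equation: KE_max = hc/λ - φ

For λ₁ = 216.1 nm:
KE₁ = hc/λ₁ - φ = 5.7374 - 3.33 = 2.4074 eV

For λ₂ = 123.5 nm:
KE₂ = hc/λ₂ - φ = 10.0392 - 3.33 = 6.7092 eV

Change in KE:
ΔKE = KE₂ - KE₁ = 6.7092 - 2.4074 = 4.3019 eV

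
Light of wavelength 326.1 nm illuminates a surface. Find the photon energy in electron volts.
3.8020 eV

Using E = hf = hc/λ:

E = hc/λ = (6.626×10⁻³⁴ J·s)(3×10⁸ m/s) / (326.1×10⁻⁹ m)
E = 3.8020 eV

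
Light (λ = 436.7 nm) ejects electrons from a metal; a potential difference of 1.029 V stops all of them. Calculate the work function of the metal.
1.81 eV

The stopping potential gives the maximum kinetic energy: KE_max = eV_s = 1.029 eV

From Einstein's photoelectric equation: KE_max = hc/λ - φ
Rearranging: φ = hc/λ - KE_max

Calculate photon energy:
E_photon = hc/λ = (6.626×10⁻³⁴ J·s)(3×10⁸ m/s) / (436.7×10⁻⁹ m) = 2.8391 eV

Therefore:
φ = 2.8391 - 1.029 = 1.81 eV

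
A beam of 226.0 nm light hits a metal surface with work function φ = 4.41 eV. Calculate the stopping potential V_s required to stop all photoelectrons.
1.0760 V

The stopping potential V_s satisfies: eV_s = KE_max

First, find KE_max using Einstein's equation:
E_photon = hc/λ = 5.4860 eV
KE_max = E_photon - φ = 5.4860 - 4.41 = 1.0760 eV

Since eV_s = KE_max:
V_s = KE_max/e = 1.0760 V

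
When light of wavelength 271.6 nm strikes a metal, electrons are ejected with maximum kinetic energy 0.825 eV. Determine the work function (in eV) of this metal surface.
3.74 eV

From Einstein's photoelectric equation: KE_max = hf - φ = hc/λ - φ

Rearranging for φ:
φ = hc/λ - KE_max

Calculate photon energy:
E_photon = hc/λ = 4.5650 eV

Therefore:
φ = 4.5650 - 0.825 = 3.74 eV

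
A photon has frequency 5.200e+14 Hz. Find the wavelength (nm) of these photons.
576.52 nm

Using the wave equation: c = fλ

Solving for wavelength:
λ = c/f = (3×10⁸ m/s) / (5.200e+14 Hz)
λ = 576.52 nm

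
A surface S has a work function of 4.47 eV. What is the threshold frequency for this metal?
1.0808e+15 Hz

The threshold frequency is when the photon energy equals the work function:
hf₀ = φ

Solving for f₀:
f₀ = φ/h = (4.47 eV × 1.602×10⁻¹⁹ J/eV) / (6.626×10⁻³⁴ J·s)
f₀ = 1.0808e+15 Hz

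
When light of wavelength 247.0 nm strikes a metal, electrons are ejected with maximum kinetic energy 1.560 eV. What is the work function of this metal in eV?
3.46 eV

From Einstein's photoelectric equation: KE_max = hf - φ = hc/λ - φ

Rearranging for φ:
φ = hc/λ - KE_max

Calculate photon energy:
E_photon = hc/λ = 5.0196 eV

Therefore:
φ = 5.0196 - 1.560 = 3.46 eV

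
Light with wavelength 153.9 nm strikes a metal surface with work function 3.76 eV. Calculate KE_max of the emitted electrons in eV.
4.2962 eV

Using Einstein's photoelectric equation: KE_max = hf - φ = hc/λ - φ

First, calculate the photon energy:
E_photon = hc/λ = (6.626×10⁻³⁴ J·s)(3×10⁸ m/s) / (153.9×10⁻⁹ m)
E_photon = 8.0562 eV

Then, the maximum kinetic energy:
KE_max = E_photon - φ = 8.0562 eV - 3.76 eV = 4.2962 eV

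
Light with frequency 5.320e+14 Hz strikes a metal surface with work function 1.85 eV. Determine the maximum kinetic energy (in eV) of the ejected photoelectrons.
0.3502 eV

Using Einstein's photoelectric equation: KE_max = hf - φ

First, calculate the photon energy:
E_photon = hf = (6.626×10⁻³⁴ J·s)(5.320e+14 Hz)
E_photon = 2.2002 eV

Then, the maximum kinetic energy:
KE_max = E_photon - φ = 2.2002 eV - 1.85 eV = 0.3502 eV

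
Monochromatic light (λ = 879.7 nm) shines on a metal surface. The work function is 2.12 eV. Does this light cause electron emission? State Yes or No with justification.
No

For photoemission, the photon energy must exceed the work function.

Photon energy: E = hc/λ = 1.4094 eV
Work function: φ = 2.12 eV

Since E_photon (1.4094 eV) < φ (2.12 eV), photoemission will NOT occur.
The threshold wavelength is λ₀ = hc/φ = 584.8 nm.
Since 879.7 nm > 584.8 nm, the photons lack sufficient energy.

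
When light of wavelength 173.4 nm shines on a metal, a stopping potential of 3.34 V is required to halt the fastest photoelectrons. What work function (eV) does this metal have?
3.81 eV

The stopping potential gives the maximum kinetic energy: KE_max = eV_s = 3.34 eV

From Einstein's photoelectric equation: KE_max = hc/λ - φ
Rearranging: φ = hc/λ - KE_max

Calculate photon energy:
E_photon = hc/λ = (6.626×10⁻³⁴ J·s)(3×10⁸ m/s) / (173.4×10⁻⁹ m) = 7.1502 eV

Therefore:
φ = 7.1502 - 3.34 = 3.81 eV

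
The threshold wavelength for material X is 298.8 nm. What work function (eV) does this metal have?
4.15 eV

At the threshold wavelength, photon energy equals work function:
φ = hc/λ₀

Calculating:
φ = (6.626×10⁻³⁴ J·s)(3×10⁸ m/s) / (298.8×10⁻⁹ m)
φ = 4.15 eV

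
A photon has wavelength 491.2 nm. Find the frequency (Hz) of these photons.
6.1033e+14 Hz

Using the wave equation: c = fλ

Solving for frequency:
f = c/λ = (3×10⁸ m/s) / (491.2×10⁻⁹ m)
f = 6.1033e+14 Hz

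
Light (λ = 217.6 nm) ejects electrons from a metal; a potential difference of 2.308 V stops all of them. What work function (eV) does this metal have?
3.39 eV

The stopping potential gives the maximum kinetic energy: KE_max = eV_s = 2.308 eV

From Einstein's photoelectric equation: KE_max = hc/λ - φ
Rearranging: φ = hc/λ - KE_max

Calculate photon energy:
E_photon = hc/λ = (6.626×10⁻³⁴ J·s)(3×10⁸ m/s) / (217.6×10⁻⁹ m) = 5.6978 eV

Therefore:
φ = 5.6978 - 2.308 = 3.39 eV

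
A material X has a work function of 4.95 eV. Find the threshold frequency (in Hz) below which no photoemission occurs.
1.1969e+15 Hz

The threshold frequency is when the photon energy equals the work function:
hf₀ = φ

Solving for f₀:
f₀ = φ/h = (4.95 eV × 1.602×10⁻¹⁹ J/eV) / (6.626×10⁻³⁴ J·s)
f₀ = 1.1969e+15 Hz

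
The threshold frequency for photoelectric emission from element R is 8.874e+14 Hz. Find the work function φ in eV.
3.67 eV

At the threshold frequency, photon energy equals work function:
φ = hf₀

Calculating:
φ = (6.626×10⁻³⁴ J·s)(8.874e+14 Hz)
φ = 3.67 eV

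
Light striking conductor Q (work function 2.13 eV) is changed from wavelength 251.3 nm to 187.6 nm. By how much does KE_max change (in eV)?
1.6753 eV

Using Einstein's equation: KE_max = hc/λ - φ

For λ₁ = 251.3 nm:
KE₁ = hc/λ₁ - φ = 4.9337 - 2.13 = 2.8037 eV

For λ₂ = 187.6 nm:
KE₂ = hc/λ₂ - φ = 6.6090 - 2.13 = 4.4790 eV

Change in KE:
ΔKE = KE₂ - KE₁ = 4.4790 - 2.8037 = 1.6753 eV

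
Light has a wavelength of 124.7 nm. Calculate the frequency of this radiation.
2.4041e+15 Hz

Using the wave equation: c = fλ

Solving for frequency:
f = c/λ = (3×10⁸ m/s) / (124.7×10⁻⁹ m)
f = 2.4041e+15 Hz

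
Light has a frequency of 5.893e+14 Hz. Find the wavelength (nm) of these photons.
508.73 nm

Using the wave equation: c = fλ

Solving for wavelength:
λ = c/f = (3×10⁸ m/s) / (5.893e+14 Hz)
λ = 508.73 nm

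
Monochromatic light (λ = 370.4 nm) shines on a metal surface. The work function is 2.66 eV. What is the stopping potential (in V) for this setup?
0.6873 V

The stopping potential V_s satisfies: eV_s = KE_max

First, find KE_max using Einstein's equation:
E_photon = hc/λ = 3.3473 eV
KE_max = E_photon - φ = 3.3473 - 2.66 = 0.6873 eV

Since eV_s = KE_max:
V_s = KE_max/e = 0.6873 V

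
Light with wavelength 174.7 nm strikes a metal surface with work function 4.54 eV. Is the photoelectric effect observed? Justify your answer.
Yes

For photoemission, the photon energy must exceed the work function.

Photon energy: E = hc/λ = 7.0970 eV
Work function: φ = 4.54 eV

Since E_photon (7.0970 eV) > φ (4.54 eV), photoemission WILL occur.
The threshold wavelength is λ₀ = hc/φ = 273.1 nm.
Since 174.7 nm < 273.1 nm, the light has sufficient energy.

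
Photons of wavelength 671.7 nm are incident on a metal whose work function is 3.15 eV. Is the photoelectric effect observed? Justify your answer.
No

For photoemission, the photon energy must exceed the work function.

Photon energy: E = hc/λ = 1.8458 eV
Work function: φ = 3.15 eV

Since E_photon (1.8458 eV) < φ (3.15 eV), photoemission will NOT occur.
The threshold wavelength is λ₀ = hc/φ = 393.6 nm.
Since 671.7 nm > 393.6 nm, the photons lack sufficient energy.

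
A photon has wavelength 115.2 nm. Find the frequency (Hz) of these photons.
2.6024e+15 Hz

Using the wave equation: c = fλ

Solving for frequency:
f = c/λ = (3×10⁸ m/s) / (115.2×10⁻⁹ m)
f = 2.6024e+15 Hz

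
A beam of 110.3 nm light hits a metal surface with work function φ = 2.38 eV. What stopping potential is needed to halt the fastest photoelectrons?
8.8606 V

The stopping potential V_s satisfies: eV_s = KE_max

First, find KE_max using Einstein's equation:
E_photon = hc/λ = 11.2406 eV
KE_max = E_photon - φ = 11.2406 - 2.38 = 8.8606 eV

Since eV_s = KE_max:
V_s = KE_max/e = 8.8606 V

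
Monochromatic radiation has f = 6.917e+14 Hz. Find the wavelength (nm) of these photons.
433.41 nm

Using the wave equation: c = fλ

Solving for wavelength:
λ = c/f = (3×10⁸ m/s) / (6.917e+14 Hz)
λ = 433.41 nm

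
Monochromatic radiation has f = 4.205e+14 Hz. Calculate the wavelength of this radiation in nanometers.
712.94 nm

Using the wave equation: c = fλ

Solving for wavelength:
λ = c/f = (3×10⁸ m/s) / (4.205e+14 Hz)
λ = 712.94 nm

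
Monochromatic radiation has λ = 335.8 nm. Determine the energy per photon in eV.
3.6922 eV

Using E = hf = hc/λ:

E = hc/λ = (6.626×10⁻³⁴ J·s)(3×10⁸ m/s) / (335.8×10⁻⁹ m)
E = 3.6922 eV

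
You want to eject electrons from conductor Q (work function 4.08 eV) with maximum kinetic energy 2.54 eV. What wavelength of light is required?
187.29 nm

From Einstein's equation: KE_max = hc/λ - φ

Rearranging for λ:
hc/λ = KE_max + φ
λ = hc/(KE_max + φ)

Required photon energy:
E_photon = KE_max + φ = 2.54 + 4.08 = 6.62 eV

Required wavelength:
λ = hc/E_photon = (6.626×10⁻³⁴)(3×10⁸) / (6.62 × 1.602×10⁻¹⁹)
λ = 187.29 nm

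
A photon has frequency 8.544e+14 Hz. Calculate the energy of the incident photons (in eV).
3.5335 eV

Using E = hf:

E = hf = (6.626×10⁻³⁴ J·s)(8.544e+14 Hz)
E = 3.5335 eV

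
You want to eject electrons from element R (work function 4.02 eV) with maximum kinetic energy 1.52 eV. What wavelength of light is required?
223.80 nm

From Einstein's equation: KE_max = hc/λ - φ

Rearranging for λ:
hc/λ = KE_max + φ
λ = hc/(KE_max + φ)

Required photon energy:
E_photon = KE_max + φ = 1.52 + 4.02 = 5.54 eV

Required wavelength:
λ = hc/E_photon = (6.626×10⁻³⁴)(3×10⁸) / (5.54 × 1.602×10⁻¹⁹)
λ = 223.80 nm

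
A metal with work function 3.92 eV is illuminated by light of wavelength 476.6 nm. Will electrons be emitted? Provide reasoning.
No

For photoemission, the photon energy must exceed the work function.

Photon energy: E = hc/λ = 2.6014 eV
Work function: φ = 3.92 eV

Since E_photon (2.6014 eV) < φ (3.92 eV), photoemission will NOT occur.
The threshold wavelength is λ₀ = hc/φ = 316.3 nm.
Since 476.6 nm > 316.3 nm, the photons lack sufficient energy.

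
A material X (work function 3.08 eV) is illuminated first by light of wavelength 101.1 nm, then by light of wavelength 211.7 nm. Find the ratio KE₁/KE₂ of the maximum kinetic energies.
3.3075

Using Einstein's equation: KE_max = hc/λ - φ

For λ₁ = 101.1 nm:
E₁ = hc/λ₁ = 12.2635 eV
KE₁ = E₁ - φ = 12.2635 - 3.08 = 9.1835 eV

For λ₂ = 211.7 nm:
E₂ = hc/λ₂ = 5.8566 eV
KE₂ = E₂ - φ = 5.8566 - 3.08 = 2.7766 eV

Ratio: KE₁/KE₂ = 9.1835/2.7766 = 3.3075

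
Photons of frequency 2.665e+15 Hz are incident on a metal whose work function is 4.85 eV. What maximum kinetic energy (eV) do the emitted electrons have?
6.1716 eV

Using Einstein's photoelectric equation: KE_max = hf - φ

First, calculate the photon energy:
E_photon = hf = (6.626×10⁻³⁴ J·s)(2.665e+15 Hz)
E_photon = 11.0216 eV

Then, the maximum kinetic energy:
KE_max = E_photon - φ = 11.0216 eV - 4.85 eV = 6.1716 eV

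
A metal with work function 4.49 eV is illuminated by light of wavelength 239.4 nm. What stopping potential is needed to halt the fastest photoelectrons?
0.6890 V

The stopping potential V_s satisfies: eV_s = KE_max

First, find KE_max using Einstein's equation:
E_photon = hc/λ = 5.1790 eV
KE_max = E_photon - φ = 5.1790 - 4.49 = 0.6890 eV

Since eV_s = KE_max:
V_s = KE_max/e = 0.6890 V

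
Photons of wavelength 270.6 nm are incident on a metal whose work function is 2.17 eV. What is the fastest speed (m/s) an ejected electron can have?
9.2108e+05 m/s

First, find the maximum kinetic energy:
E_photon = hc/λ = 4.5818 eV
KE_max = E_photon - φ = 4.5818 - 2.17 = 2.4118 eV

Convert to Joules: KE_max = 2.4118 × 1.602×10⁻¹⁹ J = 3.8642e-19 J

Then use KE = ½mv² to find velocity:
v = √(2·KE/m) = √(2 × 3.8642e-19 J / 9.109e-31 kg)
v = 9.2108e+05 m/s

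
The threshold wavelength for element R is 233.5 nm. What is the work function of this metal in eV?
5.31 eV

At the threshold wavelength, photon energy equals work function:
φ = hc/λ₀

Calculating:
φ = (6.626×10⁻³⁴ J·s)(3×10⁸ m/s) / (233.5×10⁻⁹ m)
φ = 5.31 eV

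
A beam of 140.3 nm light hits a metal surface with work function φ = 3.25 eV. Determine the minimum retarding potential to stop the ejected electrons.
5.5871 V

The stopping potential V_s satisfies: eV_s = KE_max

First, find KE_max using Einstein's equation:
E_photon = hc/λ = 8.8371 eV
KE_max = E_photon - φ = 8.8371 - 3.25 = 5.5871 eV

Since eV_s = KE_max:
V_s = KE_max/e = 5.5871 V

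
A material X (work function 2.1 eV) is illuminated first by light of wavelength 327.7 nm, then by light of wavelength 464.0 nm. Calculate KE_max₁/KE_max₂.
2.9427

Using Einstein's equation: KE_max = hc/λ - φ

For λ₁ = 327.7 nm:
E₁ = hc/λ₁ = 3.7835 eV
KE₁ = E₁ - φ = 3.7835 - 2.1 = 1.6835 eV

For λ₂ = 464.0 nm:
E₂ = hc/λ₂ = 2.6721 eV
KE₂ = E₂ - φ = 2.6721 - 2.1 = 0.5721 eV

Ratio: KE₁/KE₂ = 1.6835/0.5721 = 2.9427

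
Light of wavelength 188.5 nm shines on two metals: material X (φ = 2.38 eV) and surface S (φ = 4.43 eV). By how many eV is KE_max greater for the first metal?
2.0500 eV

Using KE_max = hc/λ - φ for each metal:

Photon energy: E = hc/λ = 6.5774 eV

For material X (φ₁ = 2.38 eV):
KE₁ = E - φ₁ = 6.5774 - 2.38 = 4.1974 eV

For surface S (φ₂ = 4.43 eV):
KE₂ = E - φ₂ = 6.5774 - 4.43 = 2.1474 eV

Difference:
ΔKE = KE₁ - KE₂ = 4.1974 - 2.1474 = 2.0500 eV

Note: The difference equals the difference in work functions: 4.43 - 2.38 = 2.05 eV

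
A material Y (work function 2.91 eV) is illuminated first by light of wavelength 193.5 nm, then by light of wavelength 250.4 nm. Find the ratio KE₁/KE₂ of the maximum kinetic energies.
1.7132

Using Einstein's equation: KE_max = hc/λ - φ

For λ₁ = 193.5 nm:
E₁ = hc/λ₁ = 6.4075 eV
KE₁ = E₁ - φ = 6.4075 - 2.91 = 3.4975 eV

For λ₂ = 250.4 nm:
E₂ = hc/λ₂ = 4.9514 eV
KE₂ = E₂ - φ = 4.9514 - 2.91 = 2.0414 eV

Ratio: KE₁/KE₂ = 3.4975/2.0414 = 1.7132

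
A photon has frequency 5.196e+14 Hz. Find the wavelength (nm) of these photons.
576.97 nm

Using the wave equation: c = fλ

Solving for wavelength:
λ = c/f = (3×10⁸ m/s) / (5.196e+14 Hz)
λ = 576.97 nm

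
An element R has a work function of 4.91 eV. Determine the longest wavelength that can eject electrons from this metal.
252.51 nm

The threshold wavelength is when the photon energy equals the work function:
hc/λ₀ = φ

Solving for λ₀:
λ₀ = hc/φ = (6.626×10⁻³⁴ J·s)(3×10⁸ m/s) / (4.91 eV × 1.602×10⁻¹⁹ J/eV)
λ₀ = 252.51 nm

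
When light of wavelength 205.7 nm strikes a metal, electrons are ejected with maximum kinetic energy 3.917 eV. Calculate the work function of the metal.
2.11 eV

From Einstein's photoelectric equation: KE_max = hf - φ = hc/λ - φ

Rearranging for φ:
φ = hc/λ - KE_max

Calculate photon energy:
E_photon = hc/λ = 6.0274 eV

Therefore:
φ = 6.0274 - 3.917 = 2.11 eV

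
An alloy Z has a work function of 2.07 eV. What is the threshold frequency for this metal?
5.0052e+14 Hz

The threshold frequency is when the photon energy equals the work function:
hf₀ = φ

Solving for f₀:
f₀ = φ/h = (2.07 eV × 1.602×10⁻¹⁹ J/eV) / (6.626×10⁻³⁴ J·s)
f₀ = 5.0052e+14 Hz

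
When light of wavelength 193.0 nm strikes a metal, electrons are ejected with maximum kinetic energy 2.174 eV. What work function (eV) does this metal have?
4.25 eV

From Einstein's photoelectric equation: KE_max = hf - φ = hc/λ - φ

Rearranging for φ:
φ = hc/λ - KE_max

Calculate photon energy:
E_photon = hc/λ = 6.4241 eV

Therefore:
φ = 6.4241 - 2.174 = 4.25 eV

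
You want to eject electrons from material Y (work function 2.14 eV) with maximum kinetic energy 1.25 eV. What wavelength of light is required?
365.74 nm

From Einstein's equation: KE_max = hc/λ - φ

Rearranging for λ:
hc/λ = KE_max + φ
λ = hc/(KE_max + φ)

Required photon energy:
E_photon = KE_max + φ = 1.25 + 2.14 = 3.39 eV

Required wavelength:
λ = hc/E_photon = (6.626×10⁻³⁴)(3×10⁸) / (3.39 × 1.602×10⁻¹⁹)
λ = 365.74 nm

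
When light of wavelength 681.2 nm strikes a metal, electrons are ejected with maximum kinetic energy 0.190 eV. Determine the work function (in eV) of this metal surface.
1.63 eV

From Einstein's photoelectric equation: KE_max = hf - φ = hc/λ - φ

Rearranging for φ:
φ = hc/λ - KE_max

Calculate photon energy:
E_photon = hc/λ = 1.8201 eV

Therefore:
φ = 1.8201 - 0.190 = 1.63 eV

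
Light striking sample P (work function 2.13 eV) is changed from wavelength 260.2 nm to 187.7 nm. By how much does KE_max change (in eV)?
1.8405 eV

Using Einstein's equation: KE_max = hc/λ - φ

For λ₁ = 260.2 nm:
KE₁ = hc/λ₁ - φ = 4.7650 - 2.13 = 2.6350 eV

For λ₂ = 187.7 nm:
KE₂ = hc/λ₂ - φ = 6.6054 - 2.13 = 4.4754 eV

Change in KE:
ΔKE = KE₂ - KE₁ = 4.4754 - 2.6350 = 1.8405 eV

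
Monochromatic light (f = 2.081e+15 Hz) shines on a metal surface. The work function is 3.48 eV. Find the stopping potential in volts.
5.1263 V

The stopping potential V_s satisfies: eV_s = KE_max

First, find KE_max using Einstein's equation:
E_photon = hf = (6.626×10⁻³⁴ J·s)(2.081e+15 Hz) = 8.6063 eV
KE_max = E_photon - φ = 8.6063 - 3.48 = 5.1263 eV

Since eV_s = KE_max:
V_s = KE_max/e = 5.1263 V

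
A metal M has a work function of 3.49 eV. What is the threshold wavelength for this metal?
355.26 nm

The threshold wavelength is when the photon energy equals the work function:
hc/λ₀ = φ

Solving for λ₀:
λ₀ = hc/φ = (6.626×10⁻³⁴ J·s)(3×10⁸ m/s) / (3.49 eV × 1.602×10⁻¹⁹ J/eV)
λ₀ = 355.26 nm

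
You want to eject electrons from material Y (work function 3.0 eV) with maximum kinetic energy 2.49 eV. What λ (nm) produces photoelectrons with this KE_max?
225.84 nm

From Einstein's equation: KE_max = hc/λ - φ

Rearranging for λ:
hc/λ = KE_max + φ
λ = hc/(KE_max + φ)

Required photon energy:
E_photon = KE_max + φ = 2.49 + 3.0 = 5.49 eV

Required wavelength:
λ = hc/E_photon = (6.626×10⁻³⁴)(3×10⁸) / (5.49 × 1.602×10⁻¹⁹)
λ = 225.84 nm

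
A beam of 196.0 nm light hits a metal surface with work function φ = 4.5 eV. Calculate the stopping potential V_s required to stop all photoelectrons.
1.8257 V

The stopping potential V_s satisfies: eV_s = KE_max

First, find KE_max using Einstein's equation:
E_photon = hc/λ = 6.3257 eV
KE_max = E_photon - φ = 6.3257 - 4.5 = 1.8257 eV

Since eV_s = KE_max:
V_s = KE_max/e = 1.8257 V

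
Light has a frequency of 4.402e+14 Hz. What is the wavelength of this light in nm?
681.04 nm

Using the wave equation: c = fλ

Solving for wavelength:
λ = c/f = (3×10⁸ m/s) / (4.402e+14 Hz)
λ = 681.04 nm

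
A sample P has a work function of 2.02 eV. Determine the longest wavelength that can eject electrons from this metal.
613.78 nm

The threshold wavelength is when the photon energy equals the work function:
hc/λ₀ = φ

Solving for λ₀:
λ₀ = hc/φ = (6.626×10⁻³⁴ J·s)(3×10⁸ m/s) / (2.02 eV × 1.602×10⁻¹⁹ J/eV)
λ₀ = 613.78 nm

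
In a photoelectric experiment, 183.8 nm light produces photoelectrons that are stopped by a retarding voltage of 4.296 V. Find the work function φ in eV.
2.45 eV

The stopping potential gives the maximum kinetic energy: KE_max = eV_s = 4.296 eV

From Einstein's photoelectric equation: KE_max = hc/λ - φ
Rearranging: φ = hc/λ - KE_max

Calculate photon energy:
E_photon = hc/λ = (6.626×10⁻³⁴ J·s)(3×10⁸ m/s) / (183.8×10⁻⁹ m) = 6.7456 eV

Therefore:
φ = 6.7456 - 4.296 = 2.45 eV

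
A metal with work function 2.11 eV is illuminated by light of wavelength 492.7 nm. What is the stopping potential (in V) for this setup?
0.4064 V

The stopping potential V_s satisfies: eV_s = KE_max

First, find KE_max using Einstein's equation:
E_photon = hc/λ = 2.5164 eV
KE_max = E_photon - φ = 2.5164 - 2.11 = 0.4064 eV

Since eV_s = KE_max:
V_s = KE_max/e = 0.4064 V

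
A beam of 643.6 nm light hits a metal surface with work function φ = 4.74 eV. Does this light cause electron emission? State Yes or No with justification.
No

For photoemission, the photon energy must exceed the work function.

Photon energy: E = hc/λ = 1.9264 eV
Work function: φ = 4.74 eV

Since E_photon (1.9264 eV) < φ (4.74 eV), photoemission will NOT occur.
The threshold wavelength is λ₀ = hc/φ = 261.6 nm.
Since 643.6 nm > 261.6 nm, the photons lack sufficient energy.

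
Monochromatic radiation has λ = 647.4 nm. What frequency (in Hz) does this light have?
4.6307e+14 Hz

Using the wave equation: c = fλ

Solving for frequency:
f = c/λ = (3×10⁸ m/s) / (647.4×10⁻⁹ m)
f = 4.6307e+14 Hz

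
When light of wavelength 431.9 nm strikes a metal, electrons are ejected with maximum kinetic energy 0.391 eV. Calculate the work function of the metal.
2.48 eV

From Einstein's photoelectric equation: KE_max = hf - φ = hc/λ - φ

Rearranging for φ:
φ = hc/λ - KE_max

Calculate photon energy:
E_photon = hc/λ = 2.8707 eV

Therefore:
φ = 2.8707 - 0.391 = 2.48 eV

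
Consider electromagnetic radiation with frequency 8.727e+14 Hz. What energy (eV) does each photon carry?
3.6092 eV

Using E = hf:

E = hf = (6.626×10⁻³⁴ J·s)(8.727e+14 Hz)
E = 3.6092 eV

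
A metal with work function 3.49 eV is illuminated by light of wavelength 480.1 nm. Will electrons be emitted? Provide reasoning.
No

For photoemission, the photon energy must exceed the work function.

Photon energy: E = hc/λ = 2.5825 eV
Work function: φ = 3.49 eV

Since E_photon (2.5825 eV) < φ (3.49 eV), photoemission will NOT occur.
The threshold wavelength is λ₀ = hc/φ = 355.3 nm.
Since 480.1 nm > 355.3 nm, the photons lack sufficient energy.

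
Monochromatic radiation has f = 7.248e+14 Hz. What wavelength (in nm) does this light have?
413.62 nm

Using the wave equation: c = fλ

Solving for wavelength:
λ = c/f = (3×10⁸ m/s) / (7.248e+14 Hz)
λ = 413.62 nm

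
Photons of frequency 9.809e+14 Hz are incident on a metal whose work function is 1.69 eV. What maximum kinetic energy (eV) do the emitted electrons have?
2.3667 eV

Using Einstein's photoelectric equation: KE_max = hf - φ

First, calculate the photon energy:
E_photon = hf = (6.626×10⁻³⁴ J·s)(9.809e+14 Hz)
E_photon = 4.0567 eV

Then, the maximum kinetic energy:
KE_max = E_photon - φ = 4.0567 eV - 1.69 eV = 2.3667 eV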